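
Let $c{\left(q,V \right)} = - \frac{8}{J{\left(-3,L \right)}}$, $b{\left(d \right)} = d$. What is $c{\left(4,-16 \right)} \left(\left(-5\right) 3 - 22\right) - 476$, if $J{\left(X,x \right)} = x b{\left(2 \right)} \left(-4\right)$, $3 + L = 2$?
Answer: $-439$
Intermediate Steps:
$L = -1$ ($L = -3 + 2 = -1$)
$J{\left(X,x \right)} = - 8 x$ ($J{\left(X,x \right)} = x 2 \left(-4\right) = 2 x \left(-4\right) = - 8 x$)
$c{\left(q,V \right)} = -1$ ($c{\left(q,V \right)} = - \frac{8}{\left(-8\right) \left(-1\right)} = - \frac{8}{8} = \left(-8\right) \frac{1}{8} = -1$)
$c{\left(4,-16 \right)} \left(\left(-5\right) 3 - 22\right) - 476 = - (\left(-5\right) 3 - 22) - 476 = - (-15 - 22) - 476 = \left(-1\right) \left(-37\right) - 476 = 37 - 476 = -439$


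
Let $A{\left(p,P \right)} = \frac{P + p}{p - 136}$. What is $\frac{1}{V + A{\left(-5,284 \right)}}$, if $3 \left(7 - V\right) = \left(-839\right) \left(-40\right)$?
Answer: $- \frac{141}{1576612} \approx -8.9432 \cdot 10^{-5}$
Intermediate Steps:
$A{\left(p,P \right)} = \frac{P + p}{-136 + p}$
$V = - \frac{33539}{3}$ ($V = 7 - \frac{\left(-839\right) \left(-40\right)}{3} = 7 - \frac{33560}{3} = - \frac{33539}{3} \approx -11180.0$)
$\frac{1}{V + A{\left(-5,284 \right)}} = \frac{1}{- \frac{33539}{3} + \frac{284 - 5}{-136 - 5}} = \frac{1}{- \frac{33539}{3} + \frac{1}{-141} \cdot 279} = \frac{1}{- \frac{33539}{3} - \frac{93}{47}} = \frac{1}{- \frac{1576612}{141}} = - \frac{141}{1576612}$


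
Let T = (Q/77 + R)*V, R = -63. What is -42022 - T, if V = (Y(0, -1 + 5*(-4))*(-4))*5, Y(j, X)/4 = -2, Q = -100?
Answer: -2443534/77 ≈ -31734.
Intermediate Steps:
Y(j, X) = -8 (Y(j, X) = 4*(-2) = -8)
V = 160 (V = -8*(-4)*5 = 32*5 = 160)
T = -792160/77 (T = (-100/77 - 63)*160 = -4951/77*160 = -792160/77 ≈ -10288.)
-42022 - T = -42022 - 1*(-792160/77) = -42022 + 792160/77 = -2443534/77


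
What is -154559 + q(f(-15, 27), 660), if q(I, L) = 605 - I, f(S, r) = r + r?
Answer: -154008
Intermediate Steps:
f(S, r) = 2*r
-154559 + q(f(-15, 27), 660) = -154559 + (605 - 2*27) = -154559 + (605 - 1*54) = -154559 + (605 - 54) = -154559 + 551 = -154008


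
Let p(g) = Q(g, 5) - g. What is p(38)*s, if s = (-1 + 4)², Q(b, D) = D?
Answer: -297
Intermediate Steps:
p(g) = 5 - g
s = 9 (s = 3² = 9)
p(38)*s = (5 - 1*38)*9 = (5 - 38)*9 = -33*9 = -297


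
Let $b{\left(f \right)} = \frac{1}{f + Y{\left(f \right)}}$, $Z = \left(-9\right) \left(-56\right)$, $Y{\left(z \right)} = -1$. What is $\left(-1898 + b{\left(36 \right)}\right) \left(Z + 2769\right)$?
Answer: $- \frac{217422117}{35} \approx -6.2121 \cdot 10^{6}$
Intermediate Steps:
$Z = 504$
$b{\left(f \right)} = \frac{1}{-1 + f}$ ($b{\left(f \right)} = \frac{1}{f - 1} = \frac{1}{-1 + f}$)
$\left(-1898 + b{\left(36 \right)}\right) \left(Z + 2769\right) = \left(-1898 + \frac{1}{-1 + 36}\right) \left(504 + 2769\right) = \left(-1898 + \frac{1}{35}\right) 3273 = \left(- \frac{66429}{35}\right) 3273 = - \frac{217422117}{35}$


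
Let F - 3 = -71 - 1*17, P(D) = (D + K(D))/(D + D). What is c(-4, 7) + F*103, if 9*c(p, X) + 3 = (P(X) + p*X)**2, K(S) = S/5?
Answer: -1951181/225 ≈ -8671.9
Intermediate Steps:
K(S) = S/5 (K(S) = S*(1/5) = S/5)
P(D) = 3/5 (P(D) = (D + D/5)/(D + D) = (6*D/5)/((2*D)) = (6*D/5)*(1/(2*D)) = 3/5)
F = -85 (F = 3 + (-71 - 1*17) = 3 + (-71 - 17) = 3 - 88 = -85)
c(p, X) = -1/3 + (3/5 + X*p)**2/9 (c(p, X) = -1/3 + (3/5 + p*X)**2/9 = -1/3 + (3/5 + X*p)**2/9)
c(-4, 7) + F*103 = (-1/3 + (3 + 5*7*(-4))**2/225) - 85*103 = (-1/3 + (3 - 140)**2/225) - 8755 = (-1/3 + (1/225)*(-137)**2) - 8755 = (-1/3 + (1/225)*18769) - 8755 = (-1/3 + 18769/225) - 8755 = 18694/225 - 8755 = -1951181/225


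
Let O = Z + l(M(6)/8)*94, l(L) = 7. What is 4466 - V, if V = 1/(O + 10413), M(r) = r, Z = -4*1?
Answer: 49425221/11067 ≈ 4466.0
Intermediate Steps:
Z = -4
O = 654 (O = -4 + 7*94 = -4 + 658 = 654)
V = 1/11067 (V = 1/(654 + 10413) = 1/11067 ≈ 9.0359e-5)
4466 - V = 4466 - 1*1/11067 = 4466 - 1/11067 = 49425221/11067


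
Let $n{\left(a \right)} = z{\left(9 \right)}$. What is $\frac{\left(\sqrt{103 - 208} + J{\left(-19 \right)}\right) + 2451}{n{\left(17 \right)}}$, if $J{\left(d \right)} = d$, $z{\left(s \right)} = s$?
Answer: $\frac{2432}{9} + \frac{i \sqrt{105}}{9} \approx 270.22 + 1.1385 i$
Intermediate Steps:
$n{\left(a \right)} = 9$
$\frac{\left(\sqrt{103 - 208} + J{\left(-19 \right)}\right) + 2451}{n{\left(17 \right)}} = \frac{\left(\sqrt{103 - 208} - 19\right) + 2451}{9} = \left(\left(\sqrt{-105} - 19\right) + 2451\right) \frac{1}{9} = \left(\left(i \sqrt{105} - 19\right) + 2451\right) \frac{1}{9} = \left(\left(-19 + i \sqrt{105}\right) + 2451\right) \frac{1}{9} = \left(2432 + i \sqrt{105}\right) \frac{1}{9} = \frac{2432}{9} + \frac{i \sqrt{105}}{9}$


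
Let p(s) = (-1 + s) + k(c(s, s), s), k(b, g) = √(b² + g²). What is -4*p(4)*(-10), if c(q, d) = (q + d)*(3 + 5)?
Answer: 120 + 160*√257 ≈ 2685.0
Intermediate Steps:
c(q, d) = 8*d + 8*q (c(q, d) = (d + q)*8 = 8*d + 8*q)
p(s) = -1 + s + √257*√(s²) (p(s) = (-1 + s) + √((8*s + 8*s)² + s²) = (-1 + s) + √((16*s)² + s²) = (-1 + s) + √(256*s² + s²) = (-1 + s) + √(257*s²) = (-1 + s) + √257*√(s²) = -1 + s + √257*√(s²))
-4*p(4)*(-10) = -4*(-1 + 4 + √257*√(4²))*(-10) = -4*(-1 + 4 + √257*√16)*(-10) = -4*(-1 + 4 + √257*4)*(-10) = -4*(-1 + 4 + 4*√257)*(-10) = -4*(3 + 4*√257)*(-10) = (-12 - 16*√257)*(-10) = 120 + 160*√257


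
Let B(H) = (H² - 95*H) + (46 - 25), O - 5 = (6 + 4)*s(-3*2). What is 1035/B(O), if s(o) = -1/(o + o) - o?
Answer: -37260/68369 ≈ -0.54498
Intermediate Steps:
s(o) = -o - 1/(2*o) (s(o) = -1/(2*o) - o = -o - 1/(2*o))
O = 395/6 (O = 5 + (6 + 4)*(-(-3)*2 - 1/(2*((-3*2)))) = 5 + 10*(-1*(-6) - ½/(-6)) = 5 + 10*(6 - ½*(-⅙)) = 5 + 10*(6 + 1/12) = 5 + 10*(73/12) = 5 + 365/6 = 395/6 ≈ 65.833)
B(H) = 21 + H² - 95*H (B(H) = (H² - 95*H) + 21 = 21 + H² - 95*H)
1035/B(O) = 1035/(21 + (395/6)² - 95*395/6) = 1035/(21 + 156025/36 - 37525/6) = 1035/(-68369/36) = 1035*(-36/68369) = -37260/68369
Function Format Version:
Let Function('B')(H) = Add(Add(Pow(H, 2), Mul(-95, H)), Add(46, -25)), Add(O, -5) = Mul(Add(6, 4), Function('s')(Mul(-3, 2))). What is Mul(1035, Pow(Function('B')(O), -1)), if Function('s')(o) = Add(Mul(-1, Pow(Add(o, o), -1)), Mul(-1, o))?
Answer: Rational(-37260, 68369) ≈ -0.54498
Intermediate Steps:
Function('s')(o) = Add(Mul(-1, o), Mul(Rational(-1, 2), Pow(o, -1))) (Function('s')(o) = Add(Mul(-1, Pow(Mul(2, o), -1)), Mul(-1, o)) = Add(Mul(-1, Mul(Rational(1, 2), Pow(o, -1))), Mul(-1, o)) = Add(Mul(Rational(-1, 2), Pow(o, -1)), Mul(-1, o)) = Add(Mul(-1, o), Mul(Rational(-1, 2), Pow(o, -1))))
O = Rational(395, 6) (O = Add(5, Mul(Add(6, 4), Add(Mul(-1, Mul(-3, 2)), Mul(Rational(-1, 2), Pow(Mul(-3, 2), -1))))) = Add(5, Mul(10, Add(Mul(-1, -6), Mul(Rational(-1, 2), Pow(-6, -1))))) = Add(5, Mul(10, Add(6, Mul(Rational(-1, 2), Rational(-1, 6))))) = Add(5, Mul(10, Add(6, Rational(1, 12)))) = Add(5, Mul(10, Rational(73, 12))) = Add(5, Rational(365, 6)) = Rational(395, 6) ≈ 65.833)
Function('B')(H) = Add(21, Pow(H, 2), Mul(-95, H)) (Function('B')(H) = Add(Add(Pow(H, 2), Mul(-95, H)), 21) = Add(21, Pow(H, 2), Mul(-95, H)))
Mul(1035, Pow(Function('B')(O), -1)) = Mul(1035, Pow(Add(21, Pow(Rational(395, 6), 2), Mul(-95, Rational(395, 6))), -1)) = Mul(1035, Pow(Add(21, Rational(156025, 36), Rational(-37525, 6)), -1)) = Mul(1035, Pow(Rational(-68369, 36), -1)) = Mul(1035, Rational(-36, 68369)) = Rational(-37260, 68369)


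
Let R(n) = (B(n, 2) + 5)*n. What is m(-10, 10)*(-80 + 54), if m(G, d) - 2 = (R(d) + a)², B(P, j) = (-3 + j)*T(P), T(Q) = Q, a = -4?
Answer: -75868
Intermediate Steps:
B(P, j) = P*(-3 + j) (B(P, j) = (-3 + j)*P = P*(-3 + j))
R(n) = n*(5 - n) (R(n) = (n*(-3 + 2) + 5)*n = (n*(-1) + 5)*n = (-n + 5)*n = (5 - n)*n = n*(5 - n))
m(G, d) = 2 + (-4 + d*(5 - d))² (m(G, d) = 2 + (d*(5 - d) - 4)² = 2 + (-4 + d*(5 - d))²)
m(-10, 10)*(-80 + 54) = (2 + (-4 + 10*(5 - 1*10))²)*(-80 + 54) = (2 + (-4 + 10*(5 - 10))²)*(-26) = (2 + (-4 + 10*(-5))²)*(-26) = (2 + (-4 - 50)²)*(-26) = (2 + (-54)²)*(-26) = (2 + 2916)*(-26) = 2918*(-26) = -75868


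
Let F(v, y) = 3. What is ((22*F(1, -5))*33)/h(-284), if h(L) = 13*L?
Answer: -1089/1846 ≈ -0.58992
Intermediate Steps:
((22*F(1, -5))*33)/h(-284) = ((22*3)*33)/((13*(-284))) = (66*33)/(-3692) = 2178*(-1/3692) = -1089/1846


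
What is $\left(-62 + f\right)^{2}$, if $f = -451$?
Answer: $263169$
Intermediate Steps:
$\left(-62 + f\right)^{2} = \left(-62 - 451\right)^{2} = \left(-513\right)^{2} = 263169$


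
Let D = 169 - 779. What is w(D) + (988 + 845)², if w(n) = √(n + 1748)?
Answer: 3359889 + √1138 ≈ 3.3599e+6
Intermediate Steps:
D = -610
w(n) = √(1748 + n)
w(D) + (988 + 845)² = √(1748 - 610) + (988 + 845)² = √1138 + 1833² = √1138 + 3359889 = 3359889 + √1138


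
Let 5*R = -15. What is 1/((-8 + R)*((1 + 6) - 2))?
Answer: -1/55 ≈ -0.018182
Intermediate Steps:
R = -3 (R = (⅕)*(-15) = -3)
1/((-8 + R)*((1 + 6) - 2)) = 1/((-8 - 3)*((1 + 6) - 2)) = 1/(-11*(7 - 2)) = 1/(-11*5) = 1/(-55) = -1/55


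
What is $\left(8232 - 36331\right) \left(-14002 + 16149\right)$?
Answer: $-60328553$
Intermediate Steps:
$\left(8232 - 36331\right) \left(-14002 + 16149\right) = \left(-28099\right) 2147 = -60328553$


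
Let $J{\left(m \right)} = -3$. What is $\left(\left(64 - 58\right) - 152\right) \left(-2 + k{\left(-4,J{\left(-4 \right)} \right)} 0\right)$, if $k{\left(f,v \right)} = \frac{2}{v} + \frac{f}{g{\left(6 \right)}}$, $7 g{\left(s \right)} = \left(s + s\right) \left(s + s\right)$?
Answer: $292$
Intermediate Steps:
$g{\left(s \right)} = \frac{4 s^{2}}{7}$ ($g{\left(s \right)} = \frac{\left(s + s\right) \left(s + s\right)}{7} = \frac{2 s 2 s}{7} = \frac{4 s^{2}}{7}$)
$k{\left(f,v \right)} = \frac{2}{v} + \frac{7 f}{144}$ ($k{\left(f,v \right)} = \frac{2}{v} + \frac{f}{\frac{4}{7} \cdot 6^{2}} = \frac{2}{v} + \frac{f}{\frac{4}{7} \cdot 36} = \frac{2}{v} + \frac{f}{\frac{144}{7}} = \frac{2}{v} + f \frac{7}{144} = \frac{2}{v} + \frac{7 f}{144}$)
$\left(\left(64 - 58\right) - 152\right) \left(-2 + k{\left(-4,J{\left(-4 \right)} \right)} 0\right) = \left(\left(64 - 58\right) - 152\right) \left(-2 + \left(\frac{2}{-3} + \frac{7}{144} \left(-4\right)\right) 0\right) = \left(6 - 152\right) \left(-2 + \left(2 \left(- \frac{1}{3}\right) - \frac{7}{36}\right) 0\right) = - 146 \left(-2 + \left(- \frac{2}{3} - \frac{7}{36}\right) 0\right) = - 146 \left(-2 - 0\right) = - 146 \left(-2 + 0\right) = \left(-146\right) \left(-2\right) = 292$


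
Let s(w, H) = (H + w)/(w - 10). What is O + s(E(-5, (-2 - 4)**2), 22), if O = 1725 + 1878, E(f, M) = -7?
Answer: 61236/17 ≈ 3602.1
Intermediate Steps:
s(w, H) = (H + w)/(-10 + w)
O = 3603
O + s(E(-5, (-2 - 4)**2), 22) = 3603 + (22 - 7)/(-10 - 7) = 3603 + 15/(-17) = 3603 - 1/17*15 = 3603 - 15/17 = 61236/17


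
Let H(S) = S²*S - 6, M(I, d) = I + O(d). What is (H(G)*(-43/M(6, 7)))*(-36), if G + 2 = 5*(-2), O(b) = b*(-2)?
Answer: 335529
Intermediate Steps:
O(b) = -2*b
M(I, d) = I - 2*d
G = -12 (G = -2 + 5*(-2) = -2 - 10 = -12)
H(S) = -6 + S³ (H(S) = S³ - 6 = -6 + S³)
(H(G)*(-43/M(6, 7)))*(-36) = ((-6 + (-12)³)*(-43/(6 - 2*7)))*(-36) = ((-6 - 1728)*(-43/(6 - 14)))*(-36) = -(-74562)/(-8)*(-36) = -(-74562)*(-1)/8*(-36) = -1734*43/8*(-36) = -37281/4*(-36) = 335529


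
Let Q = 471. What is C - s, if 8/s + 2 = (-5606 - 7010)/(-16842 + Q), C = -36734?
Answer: -369588758/10063 ≈ -36728.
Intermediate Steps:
s = -65484/10063 (s = 8/(-2 + (-5606 - 7010)/(-16842 + 471)) = 8/(-2 - 12616/(-16371)) = 8/(-2 - 12616*(-1/16371)) = 8/(-2 + 12616/16371) = 8/(-20126/16371) = 8*(-16371/20126) = -65484/10063 ≈ -6.5074)
C - s = -36734 - 1*(-65484/10063) = -36734 + 65484/10063 = -369588758/10063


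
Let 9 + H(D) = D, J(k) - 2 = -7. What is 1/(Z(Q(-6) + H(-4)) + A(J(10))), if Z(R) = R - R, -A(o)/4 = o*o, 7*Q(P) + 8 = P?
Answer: -1/100 ≈ -0.010000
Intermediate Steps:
Q(P) = -8/7 + P/7
J(k) = -5 (J(k) = 2 - 7 = -5)
A(o) = -4*o² (A(o) = -4*o*o = -4*o²)
H(D) = -9 + D
Z(R) = 0
1/(Z(Q(-6) + H(-4)) + A(J(10))) = 1/(0 - 4*(-5)²) = 1/(0 - 4*25) = 1/(0 - 100) = 1/(-100) = -1/100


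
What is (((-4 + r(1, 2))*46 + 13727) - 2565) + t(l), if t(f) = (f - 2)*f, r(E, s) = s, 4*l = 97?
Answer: 185753/16 ≈ 11610.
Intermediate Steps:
l = 97/4 (l = (1/4)*97 = 97/4 ≈ 24.250)
t(f) = f*(-2 + f) (t(f) = (-2 + f)*f = f*(-2 + f))
(((-4 + r(1, 2))*46 + 13727) - 2565) + t(l) = (((-4 + 2)*46 + 13727) - 2565) + 97*(-2 + 97/4)/4 = ((-2*46 + 13727) - 2565) + (97/4)*(89/4) = ((-92 + 13727) - 2565) + 8633/16 = (13635 - 2565) + 8633/16 = 11070 + 8633/16 = 185753/16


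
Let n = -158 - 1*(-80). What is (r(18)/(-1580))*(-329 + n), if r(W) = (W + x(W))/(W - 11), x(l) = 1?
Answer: 7733/11060 ≈ 0.69919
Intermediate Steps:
n = -78 (n = -158 + 80 = -78)
r(W) = (1 + W)/(-11 + W) (r(W) = (W + 1)/(W - 11) = (1 + W)/(-11 + W))
(r(18)/(-1580))*(-329 + n) = (((1 + 18)/(-11 + 18))/(-1580))*(-329 - 78) = ((19/7)*(-1/1580))*(-407) = -19/11060*(-407) = 7733/11060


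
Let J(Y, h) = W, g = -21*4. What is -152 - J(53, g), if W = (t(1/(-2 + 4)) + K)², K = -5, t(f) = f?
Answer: -689/4 ≈ -172.25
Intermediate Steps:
g = -84
W = 81/4 (W = (1/(-2 + 4) - 5)² = (1/2 - 5)² = (½ - 5)² = (-9/2)² = 81/4 ≈ 20.250)
J(Y, h) = 81/4
-152 - J(53, g) = -152 - 1*81/4 = -152 - 81/4 = -689/4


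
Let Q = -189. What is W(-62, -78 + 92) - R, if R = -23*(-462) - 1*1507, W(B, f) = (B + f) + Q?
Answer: -9356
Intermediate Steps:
W(B, f) = -189 + B + f (W(B, f) = (B + f) - 189 = -189 + B + f)
R = 9119 (R = 10626 - 1507 = 9119)
W(-62, -78 + 92) - R = (-189 - 62 + (-78 + 92)) - 1*9119 = (-189 - 62 + 14) - 9119 = -237 - 9119 = -9356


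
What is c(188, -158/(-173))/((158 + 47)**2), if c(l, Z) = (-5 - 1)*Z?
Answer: -948/7270325 ≈ -0.00013039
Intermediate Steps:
c(l, Z) = -6*Z
c(188, -158/(-173))/((158 + 47)**2) = (-(-948)/(-173))/((158 + 47)**2) = (-(-948)*(-1)/173)/(205**2) = -6*158/173/42025 = -948/173*1/42025 = -948/7270325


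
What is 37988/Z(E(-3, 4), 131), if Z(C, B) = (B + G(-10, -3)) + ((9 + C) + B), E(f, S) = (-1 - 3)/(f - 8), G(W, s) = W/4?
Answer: 835736/5915 ≈ 141.29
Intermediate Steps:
G(W, s) = W/4 (G(W, s) = W*(¼) = W/4)
E(f, S) = -4/(-8 + f)
Z(C, B) = 13/2 + C + 2*B (Z(C, B) = (B + (¼)*(-10)) + ((9 + C) + B) = (B - 5/2) + (9 + B + C) = (-5/2 + B) + (9 + B + C) = 13/2 + C + 2*B)
37988/Z(E(-3, 4), 131) = 37988/(13/2 - 4/(-8 - 3) + 2*131) = 37988/(13/2 - 4/(-11) + 262) = 37988/(13/2 - 4*(-1/11) + 262) = 37988/(13/2 + 4/11 + 262) = 37988/(5915/22) = 37988*(22/5915) = 835736/5915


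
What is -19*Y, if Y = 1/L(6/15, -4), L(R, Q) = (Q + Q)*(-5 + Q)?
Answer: -19/72 ≈ -0.26389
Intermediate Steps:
L(R, Q) = 2*Q*(-5 + Q) (L(R, Q) = (2*Q)*(-5 + Q) = 2*Q*(-5 + Q))
Y = 1/72 (Y = 1/(2*(-4)*(-5 - 4)) = 1/(2*(-4)*(-9)) = 1/72 ≈ 0.013889)
-19*Y = -19*1/72 = -19/72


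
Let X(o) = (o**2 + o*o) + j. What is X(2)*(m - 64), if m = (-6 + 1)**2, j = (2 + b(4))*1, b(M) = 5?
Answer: -585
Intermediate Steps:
j = 7 (j = (2 + 5)*1 = 7*1 = 7)
m = 25 (m = (-5)**2 = 25)
X(o) = 7 + 2*o**2 (X(o) = (o**2 + o*o) + 7 = (o**2 + o**2) + 7 = 2*o**2 + 7 = 7 + 2*o**2)
X(2)*(m - 64) = (7 + 2*2**2)*(25 - 64) = (7 + 2*4)*(-39) = (7 + 8)*(-39) = 15*(-39) = -585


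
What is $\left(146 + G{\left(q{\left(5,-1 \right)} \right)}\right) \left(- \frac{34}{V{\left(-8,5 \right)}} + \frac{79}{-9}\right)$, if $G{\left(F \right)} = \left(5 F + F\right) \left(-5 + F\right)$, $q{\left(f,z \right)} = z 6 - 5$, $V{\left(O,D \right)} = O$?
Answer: $- \frac{97963}{18} \approx -5442.4$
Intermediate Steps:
$q{\left(f,z \right)} = -5 + 6 z$ ($q{\left(f,z \right)} = 6 z - 5 = -5 + 6 z$)
$G{\left(F \right)} = 6 F \left(-5 + F\right)$
$\left(146 + G{\left(q{\left(5,-1 \right)} \right)}\right) \left(- \frac{34}{V{\left(-8,5 \right)}} + \frac{79}{-9}\right) = \left(146 + 6 \left(-5 + 6 \left(-1\right)\right) \left(-5 + \left(-5 + 6 \left(-1\right)\right)\right)\right) \left(- \frac{34}{-8} + \frac{79}{-9}\right) = \left(146 + 6 \left(-5 - 6\right) \left(-5 - 11\right)\right) \left(\left(-34\right) \left(- \frac{1}{8}\right) + 79 \left(- \frac{1}{9}\right)\right) = \left(146 + 6 \left(-11\right) \left(-5 - 11\right)\right) \left(\frac{17}{4} - \frac{79}{9}\right) = \left(146 + 6 \left(-11\right) \left(-16\right)\right) \left(- \frac{163}{36}\right) = \left(146 + 1056\right) \left(- \frac{163}{36}\right) = 1202 \left(- \frac{163}{36}\right) = - \frac{97963}{18}$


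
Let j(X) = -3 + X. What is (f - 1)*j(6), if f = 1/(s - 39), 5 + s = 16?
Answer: -87/28 ≈ -3.1071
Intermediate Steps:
s = 11 (s = -5 + 16 = 11)
f = -1/28 (f = 1/(11 - 39) = 1/(-28) = -1/28 ≈ -0.035714)
(f - 1)*j(6) = (-1/28 - 1)*(-3 + 6) = -29/28*3 = -87/28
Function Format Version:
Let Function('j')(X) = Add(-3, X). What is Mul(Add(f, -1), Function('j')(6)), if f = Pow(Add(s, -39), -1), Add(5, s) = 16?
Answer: Rational(-87, 28) ≈ -3.1071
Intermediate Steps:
s = 11 (s = Add(-5, 16) = 11)
f = Rational(-1, 28) (f = Pow(Add(11, -39), -1) = Pow(-28, -1) = Rational(-1, 28) ≈ -0.035714)
Mul(Add(f, -1), Function('j')(6)) = Mul(Add(Rational(-1, 28), -1), Add(-3, 6)) = Mul(Rational(-29, 28), 3) = Rational(-87, 28)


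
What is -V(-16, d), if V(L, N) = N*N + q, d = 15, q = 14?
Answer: -239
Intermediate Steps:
V(L, N) = 14 + N² (V(L, N) = N*N + 14 = N² + 14 = 14 + N²)
-V(-16, d) = -(14 + 15²) = -(14 + 225) = -1*239 = -239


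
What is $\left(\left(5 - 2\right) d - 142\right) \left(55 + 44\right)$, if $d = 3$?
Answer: $-13167$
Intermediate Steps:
$\left(\left(5 - 2\right) d - 142\right) \left(55 + 44\right) = \left(\left(5 - 2\right) 3 - 142\right) \left(55 + 44\right) = \left(3 \cdot 3 - 142\right) 99 = \left(9 - 142\right) 99 = \left(-133\right) 99 = -13167$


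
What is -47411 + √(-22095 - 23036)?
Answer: -47411 + I*√45131 ≈ -47411.0 + 212.44*I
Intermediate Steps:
-47411 + √(-22095 - 23036) = -47411 + √(-45131) = -47411 + I*√45131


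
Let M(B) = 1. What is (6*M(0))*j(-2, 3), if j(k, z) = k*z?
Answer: -36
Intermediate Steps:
(6*M(0))*j(-2, 3) = (6*1)*(-2*3) = 6*(-6) = -36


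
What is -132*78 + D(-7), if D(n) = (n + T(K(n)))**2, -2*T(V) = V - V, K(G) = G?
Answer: -10247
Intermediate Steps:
T(V) = 0 (T(V) = -(V - V)/2 = -1/2*0 = 0)
D(n) = n**2 (D(n) = (n + 0)**2 = n**2)
-132*78 + D(-7) = -132*78 + (-7)**2 = -10296 + 49 = -10247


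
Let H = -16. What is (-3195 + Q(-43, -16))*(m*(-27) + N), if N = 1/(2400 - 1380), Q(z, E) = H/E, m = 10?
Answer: 439812203/510 ≈ 8.6238e+5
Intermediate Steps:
Q(z, E) = -16/E
N = 1/1020 ≈ 0.00098039
(-3195 + Q(-43, -16))*(m*(-27) + N) = (-3195 - 16/(-16))*(10*(-27) + 1/1020) = (-3195 - 16*(-1/16))*(-270 + 1/1020) = (-3195 + 1)*(-275399/1020) = -3194*(-275399/1020) = 439812203/510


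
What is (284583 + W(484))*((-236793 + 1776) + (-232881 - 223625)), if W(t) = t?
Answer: -197130387041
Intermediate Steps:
(284583 + W(484))*((-236793 + 1776) + (-232881 - 223625)) = (284583 + 484)*((-236793 + 1776) + (-232881 - 223625)) = 285067*(-235017 - 456506) = 285067*(-691523) = -197130387041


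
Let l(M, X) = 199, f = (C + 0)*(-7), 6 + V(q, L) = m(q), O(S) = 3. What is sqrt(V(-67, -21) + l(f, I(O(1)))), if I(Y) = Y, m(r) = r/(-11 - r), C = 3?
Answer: sqrt(150374)/28 ≈ 13.849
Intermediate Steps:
V(q, L) = -6 - q/(11 + q)
f = -21 (f = (3 + 0)*(-7) = 3*(-7) = -21)
sqrt(V(-67, -21) + l(f, I(O(1)))) = sqrt((-66 - 7*(-67))/(11 - 67) + 199) = sqrt((-66 + 469)/(-56) + 199) = sqrt(-1/56*403 + 199) = sqrt(-403/56 + 199) = sqrt(10741/56) = sqrt(150374)/28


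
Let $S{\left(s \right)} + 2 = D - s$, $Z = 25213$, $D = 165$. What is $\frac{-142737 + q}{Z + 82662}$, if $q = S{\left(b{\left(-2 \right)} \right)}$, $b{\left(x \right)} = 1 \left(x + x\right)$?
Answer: $- \frac{28514}{21575} \approx -1.3216$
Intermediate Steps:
$b{\left(x \right)} = 2 x$ ($b{\left(x \right)} = 1 \cdot 2 x = 2 x$)
$S{\left(s \right)} = 163 - s$ ($S{\left(s \right)} = -2 - \left(-165 + s\right) = 163 - s$)
$q = 167$ ($q = 163 - 2 \left(-2\right) = 163 - -4 = 163 + 4 = 167$)
$\frac{-142737 + q}{Z + 82662} = \frac{-142737 + 167}{25213 + 82662} = - \frac{142570}{107875} = \left(-142570\right) \frac{1}{107875} = - \frac{28514}{21575}$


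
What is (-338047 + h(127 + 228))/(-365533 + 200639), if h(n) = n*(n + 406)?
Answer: 33946/82447 ≈ 0.41173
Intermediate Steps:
h(n) = n*(406 + n)
(-338047 + h(127 + 228))/(-365533 + 200639) = (-338047 + (127 + 228)*(406 + (127 + 228)))/(-365533 + 200639) = (-338047 + 355*(406 + 355))/(-164894) = (-338047 + 355*761)*(-1/164894) = (-338047 + 270155)*(-1/164894) = -67892*(-1/164894) = 33946/82447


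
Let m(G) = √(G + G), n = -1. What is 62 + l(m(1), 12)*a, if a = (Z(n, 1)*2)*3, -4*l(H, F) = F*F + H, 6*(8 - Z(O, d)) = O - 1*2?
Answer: -1774 - 51*√2/4 ≈ -1792.0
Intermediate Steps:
m(G) = √2*√G (m(G) = √(2*G) = √2*√G)
Z(O, d) = 25/3 - O/6 (Z(O, d) = 8 - (O - 1*2)/6 = 8 - (O - 2)/6 = 8 - (-2 + O)/6 = 8 + (⅓ - O/6) = 25/3 - O/6)
l(H, F) = -H/4 - F²/4 (l(H, F) = -(F*F + H)/4 = -(F² + H)/4 = -(H + F²)/4 = -H/4 - F²/4)
a = 51 (a = ((25/3 - ⅙*(-1))*2)*3 = ((25/3 + ⅙)*2)*3 = ((17/2)*2)*3 = 17*3 = 51)
62 + l(m(1), 12)*a = 62 + (-√2*√1/4 - ¼*12²)*51 = 62 + (-√2/4 - ¼*144)*51 = 62 + (-√2/4 - 36)*51 = 62 + (-36 - √2/4)*51 = 62 + (-1836 - 51*√2/4) = -1774 - 51*√2/4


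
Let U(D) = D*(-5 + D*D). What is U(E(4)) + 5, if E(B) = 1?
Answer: 1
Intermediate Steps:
U(D) = D*(-5 + D**2)
U(E(4)) + 5 = 1*(-5 + 1**2) + 5 = 1*(-5 + 1) + 5 = 1*(-4) + 5 = -4 + 5 = 1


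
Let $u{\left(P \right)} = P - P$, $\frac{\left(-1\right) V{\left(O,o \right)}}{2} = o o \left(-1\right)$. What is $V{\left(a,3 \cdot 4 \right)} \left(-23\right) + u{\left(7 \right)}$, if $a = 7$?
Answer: $-6624$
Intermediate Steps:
$V{\left(O,o \right)} = 2 o^{2}$ ($V{\left(O,o \right)} = - 2 o o \left(-1\right) = - 2 o^{2} \left(-1\right) = - 2 \left(- o^{2}\right) = 2 o^{2}$)
$u{\left(P \right)} = 0$
$V{\left(a,3 \cdot 4 \right)} \left(-23\right) + u{\left(7 \right)} = 2 \left(3 \cdot 4\right)^{2} \left(-23\right) + 0 = 2 \cdot 12^{2} \left(-23\right) + 0 = 2 \cdot 144 \left(-23\right) + 0 = 288 \left(-23\right) + 0 = -6624 + 0 = -6624$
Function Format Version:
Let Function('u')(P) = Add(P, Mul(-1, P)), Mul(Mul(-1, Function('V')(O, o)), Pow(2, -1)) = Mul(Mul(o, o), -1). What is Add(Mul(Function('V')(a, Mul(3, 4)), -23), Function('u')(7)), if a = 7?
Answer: -6624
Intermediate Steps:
Function('V')(O, o) = Mul(2, Pow(o, 2)) (Function('V')(O, o) = Mul(-2, Mul(Mul(o, o), -1)) = Mul(-2, Mul(Pow(o, 2), -1)) = Mul(-2, Mul(-1, Pow(o, 2))) = Mul(2, Pow(o, 2)))
Function('u')(P) = 0
Add(Mul(Function('V')(a, Mul(3, 4)), -23), Function('u')(7)) = Add(Mul(Mul(2, Pow(Mul(3, 4), 2)), -23), 0) = Add(Mul(Mul(2, Pow(12, 2)), -23), 0) = Add(Mul(Mul(2, 144), -23), 0) = Add(Mul(288, -23), 0) = Add(-6624, 0) = -6624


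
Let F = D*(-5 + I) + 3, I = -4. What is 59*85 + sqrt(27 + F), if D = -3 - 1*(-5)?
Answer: 5015 + 2*sqrt(3) ≈ 5018.5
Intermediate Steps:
D = 2 (D = -3 + 5 = 2)
F = -15 (F = 2*(-5 - 4) + 3 = 2*(-9) + 3 = -18 + 3 = -15)
59*85 + sqrt(27 + F) = 59*85 + sqrt(27 - 15) = 5015 + sqrt(12) = 5015 + 2*sqrt(3)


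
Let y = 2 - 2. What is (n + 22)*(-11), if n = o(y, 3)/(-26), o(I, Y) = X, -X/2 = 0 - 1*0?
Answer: -242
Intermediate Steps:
y = 0
X = 0 (X = -2*(0 - 1*0) = -2*(0 + 0) = -2*0 = 0)
o(I, Y) = 0
n = 0 (n = 0/(-26) = 0*(-1/26) = 0)
(n + 22)*(-11) = (0 + 22)*(-11) = 22*(-11) = -242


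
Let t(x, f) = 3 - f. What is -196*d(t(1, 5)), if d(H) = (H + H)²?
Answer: -3136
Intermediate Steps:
d(H) = 4*H² (d(H) = (2*H)² = 4*H²)
-196*d(t(1, 5)) = -784*(3 - 1*5)² = -784*(3 - 5)² = -784*(-2)² = -784*4 = -196*16 = -3136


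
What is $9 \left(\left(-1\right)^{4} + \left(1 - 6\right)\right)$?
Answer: $-36$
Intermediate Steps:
$9 \left(\left(-1\right)^{4} + \left(1 - 6\right)\right) = 9 \left(1 - 5\right) = 9 \left(-4\right) = -36$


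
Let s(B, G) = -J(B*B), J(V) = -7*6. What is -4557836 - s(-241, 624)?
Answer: -4557878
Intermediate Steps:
J(V) = -42
s(B, G) = 42 (s(B, G) = -1*(-42) = 42)
-4557836 - s(-241, 624) = -4557836 - 1*42 = -4557836 - 42 = -4557878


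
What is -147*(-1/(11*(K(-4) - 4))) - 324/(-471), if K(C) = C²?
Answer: 12445/6908 ≈ 1.8015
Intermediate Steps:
-147*(-1/(11*(K(-4) - 4))) - 324/(-471) = -147*(-1/(11*((-4)² - 4))) - 324/(-471) = -147*(-1/(11*(16 - 4))) - 324*(-1/471) = -147/((-11*12)) + 108/157 = -147/(-132) + 108/157 = -147*(-1/132) + 108/157 = 49/44 + 108/157 = 12445/6908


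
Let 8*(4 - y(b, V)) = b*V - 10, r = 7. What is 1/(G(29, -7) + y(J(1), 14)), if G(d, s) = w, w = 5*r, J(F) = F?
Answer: 2/77 ≈ 0.025974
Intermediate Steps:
y(b, V) = 21/4 - V*b/8 (y(b, V) = 4 - (b*V - 10)/8 = 4 - (V*b - 10)/8 = 4 - (-10 + V*b)/8 = 4 + (5/4 - V*b/8) = 21/4 - V*b/8)
w = 35 (w = 5*7 = 35)
G(d, s) = 35
1/(G(29, -7) + y(J(1), 14)) = 1/(35 + (21/4 - 1/8*14*1)) = 1/(35 + (21/4 - 7/4)) = 1/(35 + 7/2) = 1/(77/2) = 2/77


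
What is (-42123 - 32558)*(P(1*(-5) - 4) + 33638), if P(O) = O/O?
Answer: -2512194159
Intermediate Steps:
P(O) = 1
(-42123 - 32558)*(P(1*(-5) - 4) + 33638) = (-42123 - 32558)*(1 + 33638) = -74681*33639 = -2512194159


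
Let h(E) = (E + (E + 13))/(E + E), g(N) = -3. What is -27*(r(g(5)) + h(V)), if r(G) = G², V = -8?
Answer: -3969/16 ≈ -248.06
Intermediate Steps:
h(E) = (13 + 2*E)/(2*E) (h(E) = (E + (13 + E))/((2*E)) = (13 + 2*E)*(1/(2*E)) = (13 + 2*E)/(2*E))
-27*(r(g(5)) + h(V)) = -27*((-3)² + (13/2 - 8)/(-8)) = -27*(9 - ⅛*(-3/2)) = -27*(9 + 3/16) = -27*147/16 = -3969/16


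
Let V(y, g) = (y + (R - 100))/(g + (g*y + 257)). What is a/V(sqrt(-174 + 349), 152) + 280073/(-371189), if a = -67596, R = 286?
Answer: -1241356413587989/12776696569 - 9417136740*sqrt(7)/34421 ≈ -8.2100e+5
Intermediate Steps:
V(y, g) = (186 + y)/(257 + g + g*y) (V(y, g) = (y + (286 - 100))/(g + (g*y + 257)) = (y + 186)/(g + (257 + g*y)) = (186 + y)/(257 + g + g*y))
a/V(sqrt(-174 + 349), 152) + 280073/(-371189) = -67596*(257 + 152 + 152*sqrt(-174 + 349))/(186 + sqrt(-174 + 349)) + 280073/(-371189) = -67596*(257 + 152 + 152*sqrt(175))/(186 + sqrt(175)) + 280073*(-1/371189) = -67596*(257 + 152 + 152*(5*sqrt(7)))/(186 + 5*sqrt(7)) - 280073/371189 = -67596*(257 + 152 + 760*sqrt(7))/(186 + 5*sqrt(7)) - 280073/371189 = -67596*(409 + 760*sqrt(7))/(186 + 5*sqrt(7)) - 280073/371189 = -280073/371189 - 67596*(409 + 760*sqrt(7))/(186 + 5*sqrt(7))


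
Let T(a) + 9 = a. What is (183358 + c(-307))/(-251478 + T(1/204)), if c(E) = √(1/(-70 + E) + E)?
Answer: -37405032/51303347 - 1224*I*√1212055/19341361819 ≈ -0.7291 - 6.9672e-5*I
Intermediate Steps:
c(E) = √(E + 1/(-70 + E))
T(a) = -9 + a
(183358 + c(-307))/(-251478 + T(1/204)) = (183358 + √((1 - 307*(-70 - 307))/(-70 - 307)))/(-251478 + (-9 + 1/204)) = (183358 + √((1 - 307*(-377))/(-377)))/(-251478 + (-9 + 1/204)) = (183358 + √(-(1 + 115739)/377))/(-251478 - 1835/204) = (183358 + √(-1/377*115740))/(-51303347/204) = (183358 + √(-115740/377))*(-204/51303347) = (183358 + 6*I*√1212055/377)*(-204/51303347) = -37405032/51303347 - 1224*I*√1212055/19341361819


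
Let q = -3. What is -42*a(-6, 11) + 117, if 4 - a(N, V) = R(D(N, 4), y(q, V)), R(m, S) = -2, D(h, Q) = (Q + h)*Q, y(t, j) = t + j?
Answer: -135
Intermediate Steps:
y(t, j) = j + t
D(h, Q) = Q*(Q + h)
a(N, V) = 6 (a(N, V) = 4 - 1*(-2) = 4 + 2 = 6)
-42*a(-6, 11) + 117 = -42*6 + 117 = -252 + 117 = -135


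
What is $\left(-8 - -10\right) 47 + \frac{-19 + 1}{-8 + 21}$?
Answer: $\frac{1204}{13} \approx 92.615$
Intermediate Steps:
$\left(-8 - -10\right) 47 + \frac{-19 + 1}{-8 + 21} = \left(-8 + 10\right) 47 - \frac{18}{13} = 2 \cdot 47 - \frac{18}{13} = 94 - \frac{18}{13} = \frac{1204}{13}$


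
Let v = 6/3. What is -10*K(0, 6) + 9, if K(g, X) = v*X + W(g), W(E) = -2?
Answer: -91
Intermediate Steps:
v = 2 (v = 6*(⅓) = 2)
K(g, X) = -2 + 2*X (K(g, X) = 2*X - 2 = -2 + 2*X)
-10*K(0, 6) + 9 = -10*(-2 + 2*6) + 9 = -10*(-2 + 12) + 9 = -10*10 + 9 = -100 + 9 = -91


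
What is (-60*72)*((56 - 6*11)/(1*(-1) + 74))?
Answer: 43200/73 ≈ 591.78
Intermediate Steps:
(-60*72)*((56 - 6*11)/(1*(-1) + 74)) = -4320*(56 - 66)/(-1 + 74) = -(-43200)/73 = -4320*(-10/73) = 43200/73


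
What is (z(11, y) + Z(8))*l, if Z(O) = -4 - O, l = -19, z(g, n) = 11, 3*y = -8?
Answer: 19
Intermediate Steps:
y = -8/3 (y = (⅓)*(-8) = -8/3 ≈ -2.6667)
(z(11, y) + Z(8))*l = (11 + (-4 - 1*8))*(-19) = (11 + (-4 - 8))*(-19) = (11 - 12)*(-19) = -1*(-19) = 19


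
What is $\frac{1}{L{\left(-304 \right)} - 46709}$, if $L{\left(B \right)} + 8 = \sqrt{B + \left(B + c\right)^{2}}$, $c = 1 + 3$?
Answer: $- \frac{46717}{2182388393} - \frac{4 \sqrt{5606}}{2182388393} \approx -2.1544 \cdot 10^{-5}$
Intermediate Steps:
$c = 4$
$L{\left(B \right)} = -8 + \sqrt{B + \left(4 + B\right)^{2}}$ ($L{\left(B \right)} = -8 + \sqrt{B + \left(B + 4\right)^{2}} = -8 + \sqrt{B + \left(4 + B\right)^{2}}$)
$\frac{1}{L{\left(-304 \right)} - 46709} = \frac{1}{\left(-8 + \sqrt{-304 + \left(4 - 304\right)^{2}}\right) - 46709} = \frac{1}{\left(-8 + \sqrt{-304 + \left(-300\right)^{2}}\right) - 46709} = \frac{1}{\left(-8 + \sqrt{-304 + 90000}\right) - 46709} = \frac{1}{\left(-8 + \sqrt{89696}\right) - 46709} = \frac{1}{\left(-8 + 4 \sqrt{5606}\right) - 46709} = \frac{1}{-46717 + 4 \sqrt{5606}}$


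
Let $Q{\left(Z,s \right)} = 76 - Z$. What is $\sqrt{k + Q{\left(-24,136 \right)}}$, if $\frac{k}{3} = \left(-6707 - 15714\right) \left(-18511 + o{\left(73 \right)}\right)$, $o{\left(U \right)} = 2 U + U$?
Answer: $4 \sqrt{76898431} \approx 35077.0$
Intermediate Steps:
$o{\left(U \right)} = 3 U$
$k = 1230374796$ ($k = 3 \left(-6707 - 15714\right) \left(-18511 + 3 \cdot 73\right) = 3 \left(- 22421 \left(-18511 + 219\right)\right) = 3 \left(\left(-22421\right) \left(-18292\right)\right) = 3 \cdot 410124932 = 1230374796$)
$\sqrt{k + Q{\left(-24,136 \right)}} = \sqrt{1230374796 + \left(76 - -24\right)} = \sqrt{1230374796 + \left(76 + 24\right)} = \sqrt{1230374796 + 100} = \sqrt{1230374896} = 4 \sqrt{76898431}$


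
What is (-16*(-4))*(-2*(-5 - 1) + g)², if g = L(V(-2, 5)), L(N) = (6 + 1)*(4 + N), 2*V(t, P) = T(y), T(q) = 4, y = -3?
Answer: 186624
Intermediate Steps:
V(t, P) = 2 (V(t, P) = (½)*4 = 2)
L(N) = 28 + 7*N (L(N) = 7*(4 + N) = 28 + 7*N)
g = 42 (g = 28 + 7*2 = 28 + 14 = 42)
(-16*(-4))*(-2*(-5 - 1) + g)² = (-16*(-4))*(-2*(-5 - 1) + 42)² = 64*(-2*(-6) + 42)² = 64*(12 + 42)² = 64*54² = 64*2916 = 186624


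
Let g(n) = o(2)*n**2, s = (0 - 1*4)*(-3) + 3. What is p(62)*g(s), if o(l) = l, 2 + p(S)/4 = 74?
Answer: 129600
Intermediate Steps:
p(S) = 288 (p(S) = -8 + 4*74 = -8 + 296 = 288)
s = 15 (s = (0 - 4)*(-3) + 3 = -4*(-3) + 3 = 12 + 3 = 15)
g(n) = 2*n**2
p(62)*g(s) = 288*(2*15**2) = 288*(2*225) = 288*450 = 129600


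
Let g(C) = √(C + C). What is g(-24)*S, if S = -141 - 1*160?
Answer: -1204*I*√3 ≈ -2085.4*I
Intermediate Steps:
S = -301 (S = -141 - 160 = -301)
g(C) = √2*√C (g(C) = √(2*C) = √2*√C)
g(-24)*S = (√2*√(-24))*(-301) = (√2*(2*I*√6))*(-301) = (4*I*√3)*(-301) = -1204*I*√3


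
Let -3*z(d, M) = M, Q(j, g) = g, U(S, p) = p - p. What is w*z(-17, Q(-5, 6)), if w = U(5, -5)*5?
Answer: 0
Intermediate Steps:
U(S, p) = 0
w = 0 (w = 0*5 = 0)
z(d, M) = -M/3
w*z(-17, Q(-5, 6)) = 0*(-⅓*6) = 0*(-2) = 0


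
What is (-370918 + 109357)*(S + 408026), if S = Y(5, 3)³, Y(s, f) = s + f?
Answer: -106857607818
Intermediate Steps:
Y(s, f) = f + s
S = 512 (S = (3 + 5)³ = 8³ = 512)
(-370918 + 109357)*(S + 408026) = (-370918 + 109357)*(512 + 408026) = -261561*408538 = -106857607818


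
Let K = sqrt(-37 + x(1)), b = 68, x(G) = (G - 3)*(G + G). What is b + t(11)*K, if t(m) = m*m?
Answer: 68 + 121*I*sqrt(41) ≈ 68.0 + 774.78*I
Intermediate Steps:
x(G) = 2*G*(-3 + G) (x(G) = (-3 + G)*(2*G) = 2*G*(-3 + G))
t(m) = m**2
K = I*sqrt(41) (K = sqrt(-37 + 2*1*(-3 + 1)) = sqrt(-37 + 2*1*(-2)) = sqrt(-37 - 4) = sqrt(-41) = I*sqrt(41) ≈ 6.4031*I)
b + t(11)*K = 68 + 11**2*(I*sqrt(41)) = 68 + 121*(I*sqrt(41)) = 68 + 121*I*sqrt(41)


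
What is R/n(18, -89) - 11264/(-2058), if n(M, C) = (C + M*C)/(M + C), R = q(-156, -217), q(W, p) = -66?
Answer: 4701818/1740039 ≈ 2.7021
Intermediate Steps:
R = -66
n(M, C) = (C + C*M)/(C + M)
R/n(18, -89) - 11264/(-2058) = -66*(-(-89 + 18)/(89*(1 + 18))) - 11264/(-2058) = -66/((-89*19/(-71))) - 11264*(-1/2058) = -66/((-89*(-1/71)*19)) + 5632/1029 = -66/1691/71 + 5632/1029 = -66*71/1691 + 5632/1029 = -4686/1691 + 5632/1029 = 4701818/1740039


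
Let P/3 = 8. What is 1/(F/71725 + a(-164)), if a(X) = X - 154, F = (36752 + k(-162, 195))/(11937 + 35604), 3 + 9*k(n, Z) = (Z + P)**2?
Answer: -10229634675/3253023700408 ≈ -0.0031447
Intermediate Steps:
P = 24 (P = 3*8 = 24)
k(n, Z) = -1/3 + (24 + Z)**2/9 (k(n, Z) = -1/3 + (Z + 24)**2/9 = -1/3 + (24 + Z)**2/9)
F = 126242/142623 (F = (36752 + (-1/3 + (24 + 195)**2/9))/(11937 + 35604) = (36752 + (-1/3 + (1/9)*219**2))/47541 = (36752 + (-1/3 + (1/9)*47961))*(1/47541) = (36752 + (-1/3 + 5329))*(1/47541) = (36752 + 15986/3)*(1/47541) = (126242/3)*(1/47541) = 126242/142623 ≈ 0.88515)
a(X) = -154 + X
1/(F/71725 + a(-164)) = 1/((126242/142623)/71725 + (-154 - 164)) = 1/((126242/142623)*(1/71725) - 318) = 1/(126242/10229634675 - 318) = 1/(-3253023700408/10229634675) = -10229634675/3253023700408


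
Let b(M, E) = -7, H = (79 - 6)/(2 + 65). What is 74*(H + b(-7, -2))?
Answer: -29304/67 ≈ -437.37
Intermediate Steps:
H = 73/67 ≈ 1.0896
74*(H + b(-7, -2)) = 74*(73/67 - 7) = 74*(-396/67) = -29304/67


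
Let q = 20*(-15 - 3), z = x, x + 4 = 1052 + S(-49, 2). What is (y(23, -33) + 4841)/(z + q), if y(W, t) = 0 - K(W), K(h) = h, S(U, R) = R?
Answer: 803/115 ≈ 6.9826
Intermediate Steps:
x = 1050 (x = -4 + (1052 + 2) = -4 + 1054 = 1050)
z = 1050
y(W, t) = -W (y(W, t) = 0 - W = -W)
q = -360 (q = 20*(-18) = -360)
(y(23, -33) + 4841)/(z + q) = (-1*23 + 4841)/(1050 - 360) = (-23 + 4841)/690 = 4818*(1/690) = 803/115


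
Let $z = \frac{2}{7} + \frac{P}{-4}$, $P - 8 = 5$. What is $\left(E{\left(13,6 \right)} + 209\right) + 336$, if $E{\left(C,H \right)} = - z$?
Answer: $\frac{15343}{28} \approx 547.96$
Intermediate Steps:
$P = 13$ ($P = 8 + 5 = 13$)
$z = - \frac{83}{28}$ ($z = \frac{2}{7} + \frac{13}{-4} = 2 \cdot \frac{1}{7} + 13 \left(- \frac{1}{4}\right) = \frac{2}{7} - \frac{13}{4} = - \frac{83}{28} \approx -2.9643$)
$E{\left(C,H \right)} = \frac{83}{28}$ ($E{\left(C,H \right)} = \left(-1\right) \left(- \frac{83}{28}\right) = \frac{83}{28}$)
$\left(E{\left(13,6 \right)} + 209\right) + 336 = \left(\frac{83}{28} + 209\right) + 336 = \frac{5935}{28} + 336 = \frac{15343}{28}$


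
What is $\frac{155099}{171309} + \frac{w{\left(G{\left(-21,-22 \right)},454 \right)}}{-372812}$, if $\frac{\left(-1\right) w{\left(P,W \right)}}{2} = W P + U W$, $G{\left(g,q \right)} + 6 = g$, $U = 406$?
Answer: $\frac{29193919294}{15966512727} \approx 1.8284$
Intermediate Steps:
$G{\left(g,q \right)} = -6 + g$
$w{\left(P,W \right)} = - 812 W - 2 P W$ ($w{\left(P,W \right)} = - 2 \left(W P + 406 W\right) = - 2 \left(P W + 406 W\right) = - 2 \left(406 W + P W\right) = - 812 W - 2 P W$)
$\frac{155099}{171309} + \frac{w{\left(G{\left(-21,-22 \right)},454 \right)}}{-372812} = \frac{155099}{171309} + \frac{\left(-2\right) 454 \left(406 - 27\right)}{-372812} = 155099 \cdot \frac{1}{171309} + \left(-2\right) 454 \left(406 - 27\right) \left(- \frac{1}{372812}\right) = \frac{155099}{171309} + \left(-2\right) 454 \cdot 379 \left(- \frac{1}{372812}\right) = \frac{155099}{171309} - - \frac{86033}{93203} = \frac{155099}{171309} + \frac{86033}{93203} = \frac{29193919294}{15966512727}$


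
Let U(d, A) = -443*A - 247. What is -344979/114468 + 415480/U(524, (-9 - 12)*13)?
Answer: 37967687/88560076 ≈ 0.42872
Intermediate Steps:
U(d, A) = -247 - 443*A
-344979/114468 + 415480/U(524, (-9 - 12)*13) = -344979/114468 + 415480/(-247 - 443*(-9 - 12)*13) = -344979*1/114468 + 415480/(-247 - (-9303)*13) = -114993/38156 + 415480/(-247 - 443*(-273)) = -114993/38156 + 415480/(-247 + 120939) = -114993/38156 + 415480/120692 = -114993/38156 + 415480*(1/120692) = -114993/38156 + 7990/2321 = 37967687/88560076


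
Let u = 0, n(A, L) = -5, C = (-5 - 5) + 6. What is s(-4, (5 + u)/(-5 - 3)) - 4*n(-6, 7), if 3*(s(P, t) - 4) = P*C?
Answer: 88/3 ≈ 29.333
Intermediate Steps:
C = -4 (C = -10 + 6 = -4)
s(P, t) = 4 - 4*P/3 (s(P, t) = 4 + (P*(-4))/3 = 4 + (-4*P)/3 = 4 - 4*P/3)
s(-4, (5 + u)/(-5 - 3)) - 4*n(-6, 7) = (4 - 4/3*(-4)) - 4*(-5) = (4 + 16/3) + 20 = 28/3 + 20 = 88/3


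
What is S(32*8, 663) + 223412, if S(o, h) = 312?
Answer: 223724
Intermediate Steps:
S(32*8, 663) + 223412 = 312 + 223412 = 223724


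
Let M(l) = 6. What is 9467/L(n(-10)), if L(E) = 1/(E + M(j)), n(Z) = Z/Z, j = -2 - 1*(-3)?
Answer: 66269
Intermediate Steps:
j = 1 (j = -2 + 3 = 1)
n(Z) = 1
L(E) = 1/(6 + E) (L(E) = 1/(E + 6) = 1/(6 + E))
9467/L(n(-10)) = 9467/(1/(6 + 1)) = 9467/(1/7) = 9467*7 = 66269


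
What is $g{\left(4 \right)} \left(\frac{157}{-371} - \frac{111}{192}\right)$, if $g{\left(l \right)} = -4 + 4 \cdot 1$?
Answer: $0$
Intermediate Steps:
$g{\left(l \right)} = 0$ ($g{\left(l \right)} = -4 + 4 = 0$)
$g{\left(4 \right)} \left(\frac{157}{-371} - \frac{111}{192}\right) = 0 \left(\frac{157}{-371} - \frac{111}{192}\right) = 0 \left(157 \left(- \frac{1}{371}\right) - \frac{37}{64}\right) = 0 \left(- \frac{157}{371} - \frac{37}{64}\right) = 0 \left(- \frac{23775}{23744}\right) = 0$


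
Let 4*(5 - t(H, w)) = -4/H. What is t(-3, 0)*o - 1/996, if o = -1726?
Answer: -8022449/996 ≈ -8054.7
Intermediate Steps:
t(H, w) = 5 + 1/H (t(H, w) = 5 - (-1)/H = 5 + 1/H)
t(-3, 0)*o - 1/996 = (5 + 1/(-3))*(-1726) - 1/996 = (5 - ⅓)*(-1726) - 1*1/996 = (14/3)*(-1726) - 1/996 = -24164/3 - 1/996 = -8022449/996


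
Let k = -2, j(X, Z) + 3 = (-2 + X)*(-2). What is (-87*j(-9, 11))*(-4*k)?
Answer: -13224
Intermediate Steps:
j(X, Z) = 1 - 2*X (j(X, Z) = -3 + (-2 + X)*(-2) = -3 + (4 - 2*X) = 1 - 2*X)
(-87*j(-9, 11))*(-4*k) = (-87*(1 - 2*(-9)))*(-4*(-2)) = -87*(1 + 18)*8 = -87*19*8 = -1653*8 = -13224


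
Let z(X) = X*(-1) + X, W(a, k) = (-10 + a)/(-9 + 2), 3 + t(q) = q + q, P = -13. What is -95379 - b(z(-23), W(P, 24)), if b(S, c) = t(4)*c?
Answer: -667768/7 ≈ -95395.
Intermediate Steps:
t(q) = -3 + 2*q (t(q) = -3 + (q + q) = -3 + 2*q)
W(a, k) = 10/7 - a/7 (W(a, k) = (-10 + a)/(-7) = (-10 + a)*(-⅐) = 10/7 - a/7)
z(X) = 0 (z(X) = -X + X = 0)
b(S, c) = 5*c (b(S, c) = (-3 + 2*4)*c = (-3 + 8)*c = 5*c)
-95379 - b(z(-23), W(P, 24)) = -95379 - 5*(10/7 - ⅐*(-13)) = -95379 - 5*(10/7 + 13/7) = -95379 - 5*23/7 = -95379 - 1*115/7 = -95379 - 115/7 = -667768/7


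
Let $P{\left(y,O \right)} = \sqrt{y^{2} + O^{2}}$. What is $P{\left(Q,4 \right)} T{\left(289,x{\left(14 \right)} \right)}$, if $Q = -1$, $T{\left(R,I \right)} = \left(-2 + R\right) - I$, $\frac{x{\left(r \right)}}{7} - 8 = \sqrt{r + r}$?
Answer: $- 14 \sqrt{119} + 231 \sqrt{17} \approx 799.72$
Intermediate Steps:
$x{\left(r \right)} = 56 + 7 \sqrt{2} \sqrt{r}$ ($x{\left(r \right)} = 56 + 7 \sqrt{r + r} = 56 + 7 \sqrt{2 r} = 56 + 7 \sqrt{2} \sqrt{r}$)
$T{\left(R,I \right)} = -2 + R - I$
$P{\left(y,O \right)} = \sqrt{O^{2} + y^{2}}$
$P{\left(Q,4 \right)} T{\left(289,x{\left(14 \right)} \right)} = \sqrt{4^{2} + \left(-1\right)^{2}} \left(-2 + 289 - \left(56 + 7 \sqrt{2} \sqrt{14}\right)\right) = \sqrt{16 + 1} \left(-2 + 289 - \left(56 + 14 \sqrt{7}\right)\right) = \sqrt{17} \left(-2 + 289 - \left(56 + 14 \sqrt{7}\right)\right) = \sqrt{17} \left(231 - 14 \sqrt{7}\right)$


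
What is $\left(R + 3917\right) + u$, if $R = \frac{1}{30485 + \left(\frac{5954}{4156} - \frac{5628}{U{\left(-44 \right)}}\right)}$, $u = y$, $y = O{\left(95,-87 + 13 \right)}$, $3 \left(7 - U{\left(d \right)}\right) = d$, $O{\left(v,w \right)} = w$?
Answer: $\frac{15689883499099}{4082717503} \approx 3843.0$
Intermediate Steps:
$U{\left(d \right)} = 7 - \frac{d}{3}$
$y = -74$ ($y = -87 + 13 = -74$)
$u = -74$
$R = \frac{135070}{4082717503}$ ($R = \frac{1}{30485 + \left(\frac{5954}{4156} - \frac{5628}{7 - - \frac{44}{3}}\right)} = \frac{1}{30485 + \left(5954 \cdot \frac{1}{4156} - \frac{5628}{7 + \frac{44}{3}}\right)} = \frac{1}{30485 + \left(\frac{2977}{2078} - \frac{5628}{\frac{65}{3}}\right)} = \frac{1}{30485 + \left(\frac{2977}{2078} - \frac{16884}{65}\right)} = \frac{1}{30485 - \frac{34891447}{135070}} = \frac{1}{\frac{4082717503}{135070}} = \frac{135070}{4082717503} \approx 3.3083 \cdot 10^{-5}$)
$\left(R + 3917\right) + u = \left(\frac{135070}{4082717503} + 3917\right) - 74 = \frac{15992004594321}{4082717503} - 74 = \frac{15689883499099}{4082717503}$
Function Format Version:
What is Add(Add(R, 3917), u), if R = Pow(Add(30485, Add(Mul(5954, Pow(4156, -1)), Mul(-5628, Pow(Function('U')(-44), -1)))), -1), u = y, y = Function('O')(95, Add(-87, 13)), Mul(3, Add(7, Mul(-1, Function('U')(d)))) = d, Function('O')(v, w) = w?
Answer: Rational(15689883499099, 4082717503) ≈ 3843.0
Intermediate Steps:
Function('U')(d) = Add(7, Mul(Rational(-1, 3), d))
y = -74 (y = Add(-87, 13) = -74)
u = -74
R = Rational(135070, 4082717503) (R = Pow(Add(30485, Add(Mul(5954, Pow(4156, -1)), Mul(-5628, Pow(Add(7, Mul(Rational(-1, 3), -44)), -1)))), -1) = Pow(Add(30485, Add(Mul(5954, Rational(1, 4156)), Mul(-5628, Pow(Add(7, Rational(44, 3)), -1)))), -1) = Pow(Add(30485, Add(Rational(2977, 2078), Mul(-5628, Pow(Rational(65, 3), -1)))), -1) = Pow(Add(30485, Add(Rational(2977, 2078), Mul(-5628, Rational(3, 65)))), -1) = Pow(Add(30485, Add(Rational(2977, 2078), Rational(-16884, 65))), -1) = Pow(Add(30485, Rational(-34891447, 135070)), -1) = Pow(Rational(4082717503, 135070), -1) = Rational(135070, 4082717503) ≈ 3.3083e-5)
Add(Add(R, 3917), u) = Add(Add(Rational(135070, 4082717503), 3917), -74) = Add(Rational(15992004594321, 4082717503), -74) = Rational(15689883499099, 4082717503)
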